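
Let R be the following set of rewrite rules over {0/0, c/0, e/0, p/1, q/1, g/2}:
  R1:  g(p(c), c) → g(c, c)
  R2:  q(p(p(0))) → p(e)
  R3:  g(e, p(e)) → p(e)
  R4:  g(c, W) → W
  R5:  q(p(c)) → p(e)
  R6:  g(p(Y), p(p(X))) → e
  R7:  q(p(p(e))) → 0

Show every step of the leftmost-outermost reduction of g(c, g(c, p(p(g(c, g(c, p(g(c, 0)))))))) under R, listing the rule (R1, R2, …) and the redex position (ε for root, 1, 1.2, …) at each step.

1. g(c, g(c, p(p(g(c, g(c, p(g(c, 0))))))))  →  g(c, p(p(g(c, g(c, p(g(c, 0)))))))   [R4 at ε]
2. g(c, p(p(g(c, g(c, p(g(c, 0)))))))  →  p(p(g(c, g(c, p(g(c, 0))))))   [R4 at ε]
3. p(p(g(c, g(c, p(g(c, 0))))))  →  p(p(g(c, p(g(c, 0)))))   [R4 at 1.1]
4. p(p(g(c, p(g(c, 0)))))  →  p(p(p(g(c, 0))))   [R4 at 1.1]
5. p(p(p(g(c, 0))))  →  p(p(p(0)))   [R4 at 1.1.1]

p(p(p(0)))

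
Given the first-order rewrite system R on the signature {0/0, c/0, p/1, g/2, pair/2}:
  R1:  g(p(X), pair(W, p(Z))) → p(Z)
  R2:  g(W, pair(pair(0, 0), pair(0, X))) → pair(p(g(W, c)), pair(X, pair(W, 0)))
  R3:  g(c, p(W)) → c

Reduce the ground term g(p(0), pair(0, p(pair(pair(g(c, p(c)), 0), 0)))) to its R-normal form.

p(pair(pair(c, 0), 0))

1. g(p(0), pair(0, p(pair(pair(g(c, p(c)), 0), 0))))  →  p(pair(pair(g(c, p(c)), 0), 0))   [R1 at ε]
2. p(pair(pair(g(c, p(c)), 0), 0))  →  p(pair(pair(c, 0), 0))   [R3 at 1.1.1]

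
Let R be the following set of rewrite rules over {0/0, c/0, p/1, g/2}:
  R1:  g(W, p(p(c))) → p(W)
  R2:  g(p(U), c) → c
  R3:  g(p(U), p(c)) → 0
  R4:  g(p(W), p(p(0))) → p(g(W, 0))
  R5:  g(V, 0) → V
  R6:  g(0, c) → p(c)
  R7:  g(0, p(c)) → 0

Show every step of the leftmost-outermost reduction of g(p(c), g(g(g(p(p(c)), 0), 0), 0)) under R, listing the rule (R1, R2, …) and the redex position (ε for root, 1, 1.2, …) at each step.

1. g(p(c), g(g(g(p(p(c)), 0), 0), 0))  →  g(p(c), g(g(p(p(c)), 0), 0))   [R5 at 2]
2. g(p(c), g(g(p(p(c)), 0), 0))  →  g(p(c), g(p(p(c)), 0))   [R5 at 2]
3. g(p(c), g(p(p(c)), 0))  →  g(p(c), p(p(c)))   [R5 at 2]
4. g(p(c), p(p(c)))  →  p(p(c))   [R1 at ε]

p(p(c))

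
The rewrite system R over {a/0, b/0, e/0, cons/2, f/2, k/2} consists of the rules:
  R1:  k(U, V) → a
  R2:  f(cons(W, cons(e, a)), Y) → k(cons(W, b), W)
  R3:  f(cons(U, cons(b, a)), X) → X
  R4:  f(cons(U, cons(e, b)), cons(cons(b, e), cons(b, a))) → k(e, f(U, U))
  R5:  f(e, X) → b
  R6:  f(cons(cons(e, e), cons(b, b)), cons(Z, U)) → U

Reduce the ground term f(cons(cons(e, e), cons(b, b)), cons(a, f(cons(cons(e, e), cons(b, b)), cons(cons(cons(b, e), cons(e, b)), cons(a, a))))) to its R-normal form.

cons(a, a)

1. f(cons(cons(e, e), cons(b, b)), cons(a, f(cons(cons(e, e), cons(b, b)), cons(cons(cons(b, e), cons(e, b)), cons(a, a)))))  →  f(cons(cons(e, e), cons(b, b)), cons(cons(cons(b, e), cons(e, b)), cons(a, a)))   [R6 at ε]
2. f(cons(cons(e, e), cons(b, b)), cons(cons(cons(b, e), cons(e, b)), cons(a, a)))  →  cons(a, a)   [R6 at ε]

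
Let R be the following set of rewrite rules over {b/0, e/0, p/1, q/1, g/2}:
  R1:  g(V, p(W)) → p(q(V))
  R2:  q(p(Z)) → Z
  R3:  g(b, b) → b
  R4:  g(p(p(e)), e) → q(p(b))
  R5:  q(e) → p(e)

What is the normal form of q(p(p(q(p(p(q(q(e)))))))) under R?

p(p(e))

1. q(p(p(q(p(p(q(q(e))))))))  →  p(q(p(p(q(q(e))))))   [R2 at ε]
2. p(q(p(p(q(q(e))))))  →  p(p(q(q(e))))   [R2 at 1]
3. p(p(q(q(e))))  →  p(p(q(p(e))))   [R5 at 1.1.1]
4. p(p(q(p(e))))  →  p(p(e))   [R2 at 1.1]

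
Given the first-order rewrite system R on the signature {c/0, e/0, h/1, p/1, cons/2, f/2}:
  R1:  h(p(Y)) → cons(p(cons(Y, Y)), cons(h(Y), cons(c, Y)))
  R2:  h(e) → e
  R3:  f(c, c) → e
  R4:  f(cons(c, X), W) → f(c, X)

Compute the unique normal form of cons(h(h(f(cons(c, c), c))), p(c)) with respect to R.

1. cons(h(h(f(cons(c, c), c))), p(c))  →  cons(h(h(f(c, c))), p(c))   [R4 at 1.1.1]
2. cons(h(h(f(c, c))), p(c))  →  cons(h(h(e)), p(c))   [R3 at 1.1.1]
3. cons(h(h(e)), p(c))  →  cons(h(e), p(c))   [R2 at 1.1]
4. cons(h(e), p(c))  →  cons(e, p(c))   [R2 at 1]

cons(e, p(c))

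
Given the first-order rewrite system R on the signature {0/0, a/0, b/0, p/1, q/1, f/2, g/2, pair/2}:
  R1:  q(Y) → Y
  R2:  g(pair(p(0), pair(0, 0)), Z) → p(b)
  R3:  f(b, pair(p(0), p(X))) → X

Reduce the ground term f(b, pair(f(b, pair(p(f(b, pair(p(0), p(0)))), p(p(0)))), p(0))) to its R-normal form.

0

1. f(b, pair(f(b, pair(p(f(b, pair(p(0), p(0)))), p(p(0)))), p(0)))  →  f(b, pair(f(b, pair(p(0), p(p(0)))), p(0)))   [R3 at 2.1.2.1.1]
2. f(b, pair(f(b, pair(p(0), p(p(0)))), p(0)))  →  f(b, pair(p(0), p(0)))   [R3 at 2.1]
3. f(b, pair(p(0), p(0)))  →  0   [R3 at ε]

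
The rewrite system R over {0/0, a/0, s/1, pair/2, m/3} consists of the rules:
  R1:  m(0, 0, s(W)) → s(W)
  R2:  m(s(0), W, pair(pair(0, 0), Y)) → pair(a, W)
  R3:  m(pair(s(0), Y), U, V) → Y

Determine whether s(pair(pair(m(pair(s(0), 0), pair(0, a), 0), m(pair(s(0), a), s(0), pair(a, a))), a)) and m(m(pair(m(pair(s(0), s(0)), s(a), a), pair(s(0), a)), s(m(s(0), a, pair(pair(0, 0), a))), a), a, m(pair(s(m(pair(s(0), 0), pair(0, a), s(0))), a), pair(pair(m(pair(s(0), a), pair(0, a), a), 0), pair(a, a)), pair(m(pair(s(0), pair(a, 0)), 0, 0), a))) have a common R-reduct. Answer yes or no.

no — NF(t₁) = s(pair(pair(0, a), a)), NF(t₂) = a

Reduce t₁ = s(pair(pair(m(pair(s(0), 0), pair(0, a), 0), m(pair(s(0), a), s(0), pair(a, a))), a)):
1. s(pair(pair(m(pair(s(0), 0), pair(0, a), 0), m(pair(s(0), a), s(0), pair(a, a))), a))  →  s(pair(pair(0, m(pair(s(0), a), s(0), pair(a, a))), a))   [R3 at 1.1.1]
2. s(pair(pair(0, m(pair(s(0), a), s(0), pair(a, a))), a))  →  s(pair(pair(0, a), a))   [R3 at 1.1.2]

Reduce t₂ = m(m(pair(m(pair(s(0), s(0)), s(a), a), pair(s(0), a)), s(m(s(0), a, pair(pair(0, 0), a))), a), a, m(pair(s(m(pair(s(0), 0), pair(0, a), s(0))), a), pair(pair(m(pair(s(0), a), pair(0, a), a), 0), pair(a, a)), pair(m(pair(s(0), pair(a, 0)), 0, 0), a))):
1. m(m(pair(m(pair(s(0), s(0)), s(a), a), pair(s(0), a)), s(m(s(0), a, pair(pair(0, 0), a))), a), a, m(pair(s(m(pair(s(0), 0), pair(0, a), s(0))), a), pair(pair(m(pair(s(0), a), pair(0, a), a), 0), pair(a, a)), pair(m(pair(s(0), pair(a, 0)), 0, 0), a)))  →  m(m(pair(s(0), pair(s(0), a)), s(m(s(0), a, pair(pair(0, 0), a))), a), a, m(pair(s(m(pair(s(0), 0), pair(0, a), s(0))), a), pair(pair(m(pair(s(0), a), pair(0, a), a), 0), pair(a, a)), pair(m(pair(s(0), pair(a, 0)), 0, 0), a)))   [R3 at 1.1.1]
2. m(m(pair(s(0), pair(s(0), a)), s(m(s(0), a, pair(pair(0, 0), a))), a), a, m(pair(s(m(pair(s(0), 0), pair(0, a), s(0))), a), pair(pair(m(pair(s(0), a), pair(0, a), a), 0), pair(a, a)), pair(m(pair(s(0), pair(a, 0)), 0, 0), a)))  →  m(pair(s(0), a), a, m(pair(s(m(pair(s(0), 0), pair(0, a), s(0))), a), pair(pair(m(pair(s(0), a), pair(0, a), a), 0), pair(a, a)), pair(m(pair(s(0), pair(a, 0)), 0, 0), a)))   [R3 at 1]
3. m(pair(s(0), a), a, m(pair(s(m(pair(s(0), 0), pair(0, a), s(0))), a), pair(pair(m(pair(s(0), a), pair(0, a), a), 0), pair(a, a)), pair(m(pair(s(0), pair(a, 0)), 0, 0), a)))  →  a   [R3 at ε]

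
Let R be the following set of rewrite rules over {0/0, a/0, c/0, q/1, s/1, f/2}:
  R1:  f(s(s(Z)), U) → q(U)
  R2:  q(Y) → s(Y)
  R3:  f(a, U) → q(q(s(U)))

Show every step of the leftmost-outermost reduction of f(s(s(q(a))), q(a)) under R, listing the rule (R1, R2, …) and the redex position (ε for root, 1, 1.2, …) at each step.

1. f(s(s(q(a))), q(a))  →  q(q(a))   [R1 at ε]
2. q(q(a))  →  s(q(a))   [R2 at ε]
3. s(q(a))  →  s(s(a))   [R2 at 1]

s(s(a))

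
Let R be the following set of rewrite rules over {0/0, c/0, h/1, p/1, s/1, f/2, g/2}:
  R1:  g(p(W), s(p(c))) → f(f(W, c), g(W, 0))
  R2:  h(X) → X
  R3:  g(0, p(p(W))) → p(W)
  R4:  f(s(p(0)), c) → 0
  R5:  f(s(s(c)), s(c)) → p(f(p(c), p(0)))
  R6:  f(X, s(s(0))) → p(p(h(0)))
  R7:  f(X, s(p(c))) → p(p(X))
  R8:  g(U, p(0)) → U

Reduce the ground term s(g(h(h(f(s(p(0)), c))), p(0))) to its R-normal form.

1. s(g(h(h(f(s(p(0)), c))), p(0)))  →  s(h(h(f(s(p(0)), c))))   [R8 at 1]
2. s(h(h(f(s(p(0)), c))))  →  s(h(f(s(p(0)), c)))   [R2 at 1]
3. s(h(f(s(p(0)), c)))  →  s(f(s(p(0)), c))   [R2 at 1]
4. s(f(s(p(0)), c))  →  s(0)   [R4 at 1]

s(0)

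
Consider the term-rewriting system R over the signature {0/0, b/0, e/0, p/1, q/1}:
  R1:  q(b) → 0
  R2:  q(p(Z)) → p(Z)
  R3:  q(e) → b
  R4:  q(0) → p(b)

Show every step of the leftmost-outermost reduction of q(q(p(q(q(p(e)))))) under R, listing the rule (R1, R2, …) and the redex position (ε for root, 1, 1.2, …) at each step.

p(p(e))

1. q(q(p(q(q(p(e))))))  →  q(p(q(q(p(e)))))   [R2 at 1]
2. q(p(q(q(p(e)))))  →  p(q(q(p(e))))   [R2 at ε]
3. p(q(q(p(e))))  →  p(q(p(e)))   [R2 at 1.1]
4. p(q(p(e)))  →  p(p(e))   [R2 at 1]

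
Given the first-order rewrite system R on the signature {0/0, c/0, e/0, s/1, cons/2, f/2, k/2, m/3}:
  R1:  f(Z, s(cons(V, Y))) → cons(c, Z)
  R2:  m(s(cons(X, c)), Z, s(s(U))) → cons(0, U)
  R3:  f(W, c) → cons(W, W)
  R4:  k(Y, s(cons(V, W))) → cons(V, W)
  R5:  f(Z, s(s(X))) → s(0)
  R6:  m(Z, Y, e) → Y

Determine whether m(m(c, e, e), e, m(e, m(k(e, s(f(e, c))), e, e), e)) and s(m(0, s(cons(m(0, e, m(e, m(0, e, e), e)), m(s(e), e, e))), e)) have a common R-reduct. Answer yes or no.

Reduce t₁ = m(m(c, e, e), e, m(e, m(k(e, s(f(e, c))), e, e), e)):
1. m(m(c, e, e), e, m(e, m(k(e, s(f(e, c))), e, e), e))  →  m(e, e, m(e, m(k(e, s(f(e, c))), e, e), e))   [R6 at 1]
2. m(e, e, m(e, m(k(e, s(f(e, c))), e, e), e))  →  m(e, e, m(k(e, s(f(e, c))), e, e))   [R6 at 3]
3. m(e, e, m(k(e, s(f(e, c))), e, e))  →  m(e, e, e)   [R6 at 3]
4. m(e, e, e)  →  e   [R6 at ε]

Reduce t₂ = s(m(0, s(cons(m(0, e, m(e, m(0, e, e), e)), m(s(e), e, e))), e)):
1. s(m(0, s(cons(m(0, e, m(e, m(0, e, e), e)), m(s(e), e, e))), e))  →  s(s(cons(m(0, e, m(e, m(0, e, e), e)), m(s(e), e, e))))   [R6 at 1]
2. s(s(cons(m(0, e, m(e, m(0, e, e), e)), m(s(e), e, e))))  →  s(s(cons(m(0, e, m(0, e, e)), m(s(e), e, e))))   [R6 at 1.1.1.3]
3. s(s(cons(m(0, e, m(0, e, e)), m(s(e), e, e))))  →  s(s(cons(m(0, e, e), m(s(e), e, e))))   [R6 at 1.1.1.3]
4. s(s(cons(m(0, e, e), m(s(e), e, e))))  →  s(s(cons(e, m(s(e), e, e))))   [R6 at 1.1.1]
5. s(s(cons(e, m(s(e), e, e))))  →  s(s(cons(e, e)))   [R6 at 1.1.2]

no — NF(t₁) = e, NF(t₂) = s(s(cons(e, e)))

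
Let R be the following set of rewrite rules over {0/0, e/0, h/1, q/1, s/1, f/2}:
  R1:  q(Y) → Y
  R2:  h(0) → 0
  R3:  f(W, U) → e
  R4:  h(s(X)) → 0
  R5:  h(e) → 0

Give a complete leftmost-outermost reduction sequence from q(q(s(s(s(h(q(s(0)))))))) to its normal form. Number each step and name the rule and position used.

1. q(q(s(s(s(h(q(s(0))))))))  →  q(s(s(s(h(q(s(0)))))))   [R1 at ε]
2. q(s(s(s(h(q(s(0)))))))  →  s(s(s(h(q(s(0))))))   [R1 at ε]
3. s(s(s(h(q(s(0))))))  →  s(s(s(h(s(0)))))   [R1 at 1.1.1.1]
4. s(s(s(h(s(0)))))  →  s(s(s(0)))   [R4 at 1.1.1]

s(s(s(0)))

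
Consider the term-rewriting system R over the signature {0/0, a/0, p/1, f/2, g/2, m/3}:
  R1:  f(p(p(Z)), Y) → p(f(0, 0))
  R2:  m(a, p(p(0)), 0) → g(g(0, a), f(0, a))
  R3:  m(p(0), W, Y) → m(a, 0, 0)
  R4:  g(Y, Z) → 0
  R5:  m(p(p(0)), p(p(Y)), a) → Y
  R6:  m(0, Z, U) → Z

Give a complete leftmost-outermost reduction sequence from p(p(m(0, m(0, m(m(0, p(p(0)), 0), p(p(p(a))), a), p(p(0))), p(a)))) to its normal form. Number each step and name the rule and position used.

p(p(p(a)))

1. p(p(m(0, m(0, m(m(0, p(p(0)), 0), p(p(p(a))), a), p(p(0))), p(a))))  →  p(p(m(0, m(m(0, p(p(0)), 0), p(p(p(a))), a), p(p(0)))))   [R6 at 1.1]
2. p(p(m(0, m(m(0, p(p(0)), 0), p(p(p(a))), a), p(p(0)))))  →  p(p(m(m(0, p(p(0)), 0), p(p(p(a))), a)))   [R6 at 1.1]
3. p(p(m(m(0, p(p(0)), 0), p(p(p(a))), a)))  →  p(p(m(p(p(0)), p(p(p(a))), a)))   [R6 at 1.1.1]
4. p(p(m(p(p(0)), p(p(p(a))), a)))  →  p(p(p(a)))   [R5 at 1.1]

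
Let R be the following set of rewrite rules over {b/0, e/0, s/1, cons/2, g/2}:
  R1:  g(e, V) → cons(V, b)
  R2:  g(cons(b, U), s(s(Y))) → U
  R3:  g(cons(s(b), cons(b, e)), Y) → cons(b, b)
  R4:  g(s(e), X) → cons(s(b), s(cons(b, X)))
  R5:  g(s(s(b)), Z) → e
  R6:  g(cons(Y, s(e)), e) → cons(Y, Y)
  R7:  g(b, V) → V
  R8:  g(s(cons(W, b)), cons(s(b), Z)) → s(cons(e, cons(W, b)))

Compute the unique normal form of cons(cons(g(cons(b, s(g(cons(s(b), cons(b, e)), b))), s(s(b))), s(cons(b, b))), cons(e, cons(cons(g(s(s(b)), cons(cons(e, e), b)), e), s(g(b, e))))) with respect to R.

cons(cons(s(cons(b, b)), s(cons(b, b))), cons(e, cons(cons(e, e), s(e))))

1. cons(cons(g(cons(b, s(g(cons(s(b), cons(b, e)), b))), s(s(b))), s(cons(b, b))), cons(e, cons(cons(g(s(s(b)), cons(cons(e, e), b)), e), s(g(b, e)))))  →  cons(cons(s(g(cons(s(b), cons(b, e)), b)), s(cons(b, b))), cons(e, cons(cons(g(s(s(b)), cons(cons(e, e), b)), e), s(g(b, e)))))   [R2 at 1.1]
2. cons(cons(s(g(cons(s(b), cons(b, e)), b)), s(cons(b, b))), cons(e, cons(cons(g(s(s(b)), cons(cons(e, e), b)), e), s(g(b, e)))))  →  cons(cons(s(cons(b, b)), s(cons(b, b))), cons(e, cons(cons(g(s(s(b)), cons(cons(e, e), b)), e), s(g(b, e)))))   [R3 at 1.1.1]
3. cons(cons(s(cons(b, b)), s(cons(b, b))), cons(e, cons(cons(g(s(s(b)), cons(cons(e, e), b)), e), s(g(b, e)))))  →  cons(cons(s(cons(b, b)), s(cons(b, b))), cons(e, cons(cons(e, e), s(g(b, e)))))   [R5 at 2.2.1.1]
4. cons(cons(s(cons(b, b)), s(cons(b, b))), cons(e, cons(cons(e, e), s(g(b, e)))))  →  cons(cons(s(cons(b, b)), s(cons(b, b))), cons(e, cons(cons(e, e), s(e))))   [R7 at 2.2.2.1]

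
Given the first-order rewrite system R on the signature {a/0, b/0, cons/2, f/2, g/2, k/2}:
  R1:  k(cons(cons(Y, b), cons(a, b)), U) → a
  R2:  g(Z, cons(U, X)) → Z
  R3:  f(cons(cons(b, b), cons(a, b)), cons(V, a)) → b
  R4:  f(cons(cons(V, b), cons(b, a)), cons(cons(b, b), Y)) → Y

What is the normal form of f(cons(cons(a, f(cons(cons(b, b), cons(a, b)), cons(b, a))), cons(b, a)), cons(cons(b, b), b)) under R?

b

1. f(cons(cons(a, f(cons(cons(b, b), cons(a, b)), cons(b, a))), cons(b, a)), cons(cons(b, b), b))  →  f(cons(cons(a, b), cons(b, a)), cons(cons(b, b), b))   [R3 at 1.1.2]
2. f(cons(cons(a, b), cons(b, a)), cons(cons(b, b), b))  →  b   [R4 at ε]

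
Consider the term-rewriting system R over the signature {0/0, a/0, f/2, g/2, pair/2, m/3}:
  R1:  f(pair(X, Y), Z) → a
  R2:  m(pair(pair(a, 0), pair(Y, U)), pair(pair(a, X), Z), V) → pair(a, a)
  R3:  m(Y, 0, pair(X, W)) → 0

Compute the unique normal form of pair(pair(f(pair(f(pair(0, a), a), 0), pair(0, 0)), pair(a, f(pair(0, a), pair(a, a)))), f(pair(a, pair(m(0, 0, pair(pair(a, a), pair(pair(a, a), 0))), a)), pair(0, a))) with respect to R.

1. pair(pair(f(pair(f(pair(0, a), a), 0), pair(0, 0)), pair(a, f(pair(0, a), pair(a, a)))), f(pair(a, pair(m(0, 0, pair(pair(a, a), pair(pair(a, a), 0))), a)), pair(0, a)))  →  pair(pair(a, pair(a, f(pair(0, a), pair(a, a)))), f(pair(a, pair(m(0, 0, pair(pair(a, a), pair(pair(a, a), 0))), a)), pair(0, a)))   [R1 at 1.1]
2. pair(pair(a, pair(a, f(pair(0, a), pair(a, a)))), f(pair(a, pair(m(0, 0, pair(pair(a, a), pair(pair(a, a), 0))), a)), pair(0, a)))  →  pair(pair(a, pair(a, a)), f(pair(a, pair(m(0, 0, pair(pair(a, a), pair(pair(a, a), 0))), a)), pair(0, a)))   [R1 at 1.2.2]
3. pair(pair(a, pair(a, a)), f(pair(a, pair(m(0, 0, pair(pair(a, a), pair(pair(a, a), 0))), a)), pair(0, a)))  →  pair(pair(a, pair(a, a)), a)   [R1 at 2]

pair(pair(a, pair(a, a)), a)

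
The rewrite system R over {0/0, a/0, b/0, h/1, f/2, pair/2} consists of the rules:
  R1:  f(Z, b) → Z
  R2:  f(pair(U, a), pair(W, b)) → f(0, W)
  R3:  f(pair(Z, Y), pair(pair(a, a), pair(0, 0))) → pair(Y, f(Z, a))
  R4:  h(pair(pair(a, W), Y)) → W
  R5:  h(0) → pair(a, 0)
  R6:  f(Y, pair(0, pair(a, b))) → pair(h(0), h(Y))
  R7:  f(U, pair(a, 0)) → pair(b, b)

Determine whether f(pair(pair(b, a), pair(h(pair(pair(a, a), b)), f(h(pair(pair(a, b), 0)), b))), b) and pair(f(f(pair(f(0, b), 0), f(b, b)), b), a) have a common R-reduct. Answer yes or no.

no — NF(t₁) = pair(pair(b, a), pair(a, b)), NF(t₂) = pair(pair(0, 0), a)

Reduce t₁ = f(pair(pair(b, a), pair(h(pair(pair(a, a), b)), f(h(pair(pair(a, b), 0)), b))), b):
1. f(pair(pair(b, a), pair(h(pair(pair(a, a), b)), f(h(pair(pair(a, b), 0)), b))), b)  →  pair(pair(b, a), pair(h(pair(pair(a, a), b)), f(h(pair(pair(a, b), 0)), b)))   [R1 at ε]
2. pair(pair(b, a), pair(h(pair(pair(a, a), b)), f(h(pair(pair(a, b), 0)), b)))  →  pair(pair(b, a), pair(a, f(h(pair(pair(a, b), 0)), b)))   [R4 at 2.1]
3. pair(pair(b, a), pair(a, f(h(pair(pair(a, b), 0)), b)))  →  pair(pair(b, a), pair(a, h(pair(pair(a, b), 0))))   [R1 at 2.2]
4. pair(pair(b, a), pair(a, h(pair(pair(a, b), 0))))  →  pair(pair(b, a), pair(a, b))   [R4 at 2.2]

Reduce t₂ = pair(f(f(pair(f(0, b), 0), f(b, b)), b), a):
1. pair(f(f(pair(f(0, b), 0), f(b, b)), b), a)  →  pair(f(pair(f(0, b), 0), f(b, b)), a)   [R1 at 1]
2. pair(f(pair(f(0, b), 0), f(b, b)), a)  →  pair(f(pair(0, 0), f(b, b)), a)   [R1 at 1.1.1]
3. pair(f(pair(0, 0), f(b, b)), a)  →  pair(f(pair(0, 0), b), a)   [R1 at 1.2]
4. pair(f(pair(0, 0), b), a)  →  pair(pair(0, 0), a)   [R1 at 1]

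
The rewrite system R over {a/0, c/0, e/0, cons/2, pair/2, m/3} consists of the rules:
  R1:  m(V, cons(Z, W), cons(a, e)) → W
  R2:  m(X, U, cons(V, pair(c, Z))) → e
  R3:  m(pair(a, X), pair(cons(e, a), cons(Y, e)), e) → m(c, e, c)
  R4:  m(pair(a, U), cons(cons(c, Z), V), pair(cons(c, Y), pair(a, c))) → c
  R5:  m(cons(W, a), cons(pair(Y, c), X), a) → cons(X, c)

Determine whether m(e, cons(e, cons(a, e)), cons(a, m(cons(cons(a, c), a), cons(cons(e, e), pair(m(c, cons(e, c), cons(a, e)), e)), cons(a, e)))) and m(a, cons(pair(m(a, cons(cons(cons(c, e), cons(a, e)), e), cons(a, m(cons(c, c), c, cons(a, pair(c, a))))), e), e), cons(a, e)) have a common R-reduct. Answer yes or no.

Reduce t₁ = m(e, cons(e, cons(a, e)), cons(a, m(cons(cons(a, c), a), cons(cons(e, e), pair(m(c, cons(e, c), cons(a, e)), e)), cons(a, e)))):
1. m(e, cons(e, cons(a, e)), cons(a, m(cons(cons(a, c), a), cons(cons(e, e), pair(m(c, cons(e, c), cons(a, e)), e)), cons(a, e))))  →  m(e, cons(e, cons(a, e)), cons(a, pair(m(c, cons(e, c), cons(a, e)), e)))   [R1 at 3.2]
2. m(e, cons(e, cons(a, e)), cons(a, pair(m(c, cons(e, c), cons(a, e)), e)))  →  m(e, cons(e, cons(a, e)), cons(a, pair(c, e)))   [R1 at 3.2.1]
3. m(e, cons(e, cons(a, e)), cons(a, pair(c, e)))  →  e   [R2 at ε]

Reduce t₂ = m(a, cons(pair(m(a, cons(cons(cons(c, e), cons(a, e)), e), cons(a, m(cons(c, c), c, cons(a, pair(c, a))))), e), e), cons(a, e)):
1. m(a, cons(pair(m(a, cons(cons(cons(c, e), cons(a, e)), e), cons(a, m(cons(c, c), c, cons(a, pair(c, a))))), e), e), cons(a, e))  →  e   [R1 at ε]

yes — NF(t₁) = e, NF(t₂) = e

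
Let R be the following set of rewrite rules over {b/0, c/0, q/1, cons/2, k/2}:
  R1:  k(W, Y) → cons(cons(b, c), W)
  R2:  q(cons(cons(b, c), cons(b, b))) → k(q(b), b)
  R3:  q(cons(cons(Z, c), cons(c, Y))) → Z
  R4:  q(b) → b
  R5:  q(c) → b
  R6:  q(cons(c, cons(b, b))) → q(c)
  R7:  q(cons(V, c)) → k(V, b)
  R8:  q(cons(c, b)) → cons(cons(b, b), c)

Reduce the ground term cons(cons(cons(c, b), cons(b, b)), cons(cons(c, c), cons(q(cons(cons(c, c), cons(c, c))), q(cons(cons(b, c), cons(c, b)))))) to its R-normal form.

1. cons(cons(cons(c, b), cons(b, b)), cons(cons(c, c), cons(q(cons(cons(c, c), cons(c, c))), q(cons(cons(b, c), cons(c, b))))))  →  cons(cons(cons(c, b), cons(b, b)), cons(cons(c, c), cons(c, q(cons(cons(b, c), cons(c, b))))))   [R3 at 2.2.1]
2. cons(cons(cons(c, b), cons(b, b)), cons(cons(c, c), cons(c, q(cons(cons(b, c), cons(c, b))))))  →  cons(cons(cons(c, b), cons(b, b)), cons(cons(c, c), cons(c, b)))   [R3 at 2.2.2]

cons(cons(cons(c, b), cons(b, b)), cons(cons(c, c), cons(c, b)))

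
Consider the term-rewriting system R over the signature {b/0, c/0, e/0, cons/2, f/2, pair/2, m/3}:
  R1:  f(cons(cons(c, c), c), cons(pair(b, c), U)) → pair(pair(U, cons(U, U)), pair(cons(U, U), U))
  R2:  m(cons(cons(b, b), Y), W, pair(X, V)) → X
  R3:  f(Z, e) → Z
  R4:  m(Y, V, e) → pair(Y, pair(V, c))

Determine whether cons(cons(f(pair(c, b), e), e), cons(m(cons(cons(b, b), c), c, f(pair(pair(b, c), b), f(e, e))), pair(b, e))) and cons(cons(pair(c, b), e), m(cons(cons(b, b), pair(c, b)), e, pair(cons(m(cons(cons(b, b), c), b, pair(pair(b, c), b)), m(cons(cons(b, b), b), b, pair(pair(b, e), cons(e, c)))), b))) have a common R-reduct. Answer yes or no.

yes — NF(t₁) = cons(cons(pair(c, b), e), cons(pair(b, c), pair(b, e))), NF(t₂) = cons(cons(pair(c, b), e), cons(pair(b, c), pair(b, e)))

Reduce t₁ = cons(cons(f(pair(c, b), e), e), cons(m(cons(cons(b, b), c), c, f(pair(pair(b, c), b), f(e, e))), pair(b, e))):
1. cons(cons(f(pair(c, b), e), e), cons(m(cons(cons(b, b), c), c, f(pair(pair(b, c), b), f(e, e))), pair(b, e)))  →  cons(cons(pair(c, b), e), cons(m(cons(cons(b, b), c), c, f(pair(pair(b, c), b), f(e, e))), pair(b, e)))   [R3 at 1.1]
2. cons(cons(pair(c, b), e), cons(m(cons(cons(b, b), c), c, f(pair(pair(b, c), b), f(e, e))), pair(b, e)))  →  cons(cons(pair(c, b), e), cons(m(cons(cons(b, b), c), c, f(pair(pair(b, c), b), e)), pair(b, e)))   [R3 at 2.1.3.2]
3. cons(cons(pair(c, b), e), cons(m(cons(cons(b, b), c), c, f(pair(pair(b, c), b), e)), pair(b, e)))  →  cons(cons(pair(c, b), e), cons(m(cons(cons(b, b), c), c, pair(pair(b, c), b)), pair(b, e)))   [R3 at 2.1.3]
4. cons(cons(pair(c, b), e), cons(m(cons(cons(b, b), c), c, pair(pair(b, c), b)), pair(b, e)))  →  cons(cons(pair(c, b), e), cons(pair(b, c), pair(b, e)))   [R2 at 2.1]

Reduce t₂ = cons(cons(pair(c, b), e), m(cons(cons(b, b), pair(c, b)), e, pair(cons(m(cons(cons(b, b), c), b, pair(pair(b, c), b)), m(cons(cons(b, b), b), b, pair(pair(b, e), cons(e, c)))), b))):
1. cons(cons(pair(c, b), e), m(cons(cons(b, b), pair(c, b)), e, pair(cons(m(cons(cons(b, b), c), b, pair(pair(b, c), b)), m(cons(cons(b, b), b), b, pair(pair(b, e), cons(e, c)))), b)))  →  cons(cons(pair(c, b), e), cons(m(cons(cons(b, b), c), b, pair(pair(b, c), b)), m(cons(cons(b, b), b), b, pair(pair(b, e), cons(e, c)))))   [R2 at 2]
2. cons(cons(pair(c, b), e), cons(m(cons(cons(b, b), c), b, pair(pair(b, c), b)), m(cons(cons(b, b), b), b, pair(pair(b, e), cons(e, c)))))  →  cons(cons(pair(c, b), e), cons(pair(b, c), m(cons(cons(b, b), b), b, pair(pair(b, e), cons(e, c)))))   [R2 at 2.1]
3. cons(cons(pair(c, b), e), cons(pair(b, c), m(cons(cons(b, b), b), b, pair(pair(b, e), cons(e, c)))))  →  cons(cons(pair(c, b), e), cons(pair(b, c), pair(b, e)))   [R2 at 2.2]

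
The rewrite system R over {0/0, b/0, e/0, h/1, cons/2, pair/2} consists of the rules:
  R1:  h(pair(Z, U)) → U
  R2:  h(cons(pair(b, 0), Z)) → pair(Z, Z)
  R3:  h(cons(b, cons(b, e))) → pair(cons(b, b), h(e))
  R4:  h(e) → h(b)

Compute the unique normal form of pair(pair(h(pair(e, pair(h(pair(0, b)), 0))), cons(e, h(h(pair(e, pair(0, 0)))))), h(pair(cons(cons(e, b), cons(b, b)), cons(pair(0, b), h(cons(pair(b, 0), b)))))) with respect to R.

pair(pair(pair(b, 0), cons(e, 0)), cons(pair(0, b), pair(b, b)))

1. pair(pair(h(pair(e, pair(h(pair(0, b)), 0))), cons(e, h(h(pair(e, pair(0, 0)))))), h(pair(cons(cons(e, b), cons(b, b)), cons(pair(0, b), h(cons(pair(b, 0), b))))))  →  pair(pair(pair(h(pair(0, b)), 0), cons(e, h(h(pair(e, pair(0, 0)))))), h(pair(cons(cons(e, b), cons(b, b)), cons(pair(0, b), h(cons(pair(b, 0), b))))))   [R1 at 1.1]
2. pair(pair(pair(h(pair(0, b)), 0), cons(e, h(h(pair(e, pair(0, 0)))))), h(pair(cons(cons(e, b), cons(b, b)), cons(pair(0, b), h(cons(pair(b, 0), b))))))  →  pair(pair(pair(b, 0), cons(e, h(h(pair(e, pair(0, 0)))))), h(pair(cons(cons(e, b), cons(b, b)), cons(pair(0, b), h(cons(pair(b, 0), b))))))   [R1 at 1.1.1]
3. pair(pair(pair(b, 0), cons(e, h(h(pair(e, pair(0, 0)))))), h(pair(cons(cons(e, b), cons(b, b)), cons(pair(0, b), h(cons(pair(b, 0), b))))))  →  pair(pair(pair(b, 0), cons(e, h(pair(0, 0)))), h(pair(cons(cons(e, b), cons(b, b)), cons(pair(0, b), h(cons(pair(b, 0), b))))))   [R1 at 1.2.2.1]
4. pair(pair(pair(b, 0), cons(e, h(pair(0, 0)))), h(pair(cons(cons(e, b), cons(b, b)), cons(pair(0, b), h(cons(pair(b, 0), b))))))  →  pair(pair(pair(b, 0), cons(e, 0)), h(pair(cons(cons(e, b), cons(b, b)), cons(pair(0, b), h(cons(pair(b, 0), b))))))   [R1 at 1.2.2]
5. pair(pair(pair(b, 0), cons(e, 0)), h(pair(cons(cons(e, b), cons(b, b)), cons(pair(0, b), h(cons(pair(b, 0), b))))))  →  pair(pair(pair(b, 0), cons(e, 0)), cons(pair(0, b), h(cons(pair(b, 0), b))))   [R1 at 2]
6. pair(pair(pair(b, 0), cons(e, 0)), cons(pair(0, b), h(cons(pair(b, 0), b))))  →  pair(pair(pair(b, 0), cons(e, 0)), cons(pair(0, b), pair(b, b)))   [R2 at 2.2]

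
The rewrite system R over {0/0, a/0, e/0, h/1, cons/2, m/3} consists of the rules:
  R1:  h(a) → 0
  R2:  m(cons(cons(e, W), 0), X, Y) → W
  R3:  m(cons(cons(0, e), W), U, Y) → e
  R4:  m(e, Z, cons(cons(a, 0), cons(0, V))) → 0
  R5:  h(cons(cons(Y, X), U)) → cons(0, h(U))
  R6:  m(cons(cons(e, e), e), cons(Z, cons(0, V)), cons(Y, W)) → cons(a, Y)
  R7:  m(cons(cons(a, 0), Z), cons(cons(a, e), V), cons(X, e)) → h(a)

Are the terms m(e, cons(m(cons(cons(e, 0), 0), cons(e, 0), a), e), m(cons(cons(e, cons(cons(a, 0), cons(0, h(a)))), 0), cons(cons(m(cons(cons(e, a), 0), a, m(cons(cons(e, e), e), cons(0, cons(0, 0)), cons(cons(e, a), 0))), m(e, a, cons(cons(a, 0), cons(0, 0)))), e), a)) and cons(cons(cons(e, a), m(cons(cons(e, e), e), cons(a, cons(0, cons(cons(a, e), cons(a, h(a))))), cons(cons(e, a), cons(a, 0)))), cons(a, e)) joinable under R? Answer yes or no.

no — NF(t₁) = 0, NF(t₂) = cons(cons(cons(e, a), cons(a, cons(e, a))), cons(a, e))

Reduce t₁ = m(e, cons(m(cons(cons(e, 0), 0), cons(e, 0), a), e), m(cons(cons(e, cons(cons(a, 0), cons(0, h(a)))), 0), cons(cons(m(cons(cons(e, a), 0), a, m(cons(cons(e, e), e), cons(0, cons(0, 0)), cons(cons(e, a), 0))), m(e, a, cons(cons(a, 0), cons(0, 0)))), e), a)):
1. m(e, cons(m(cons(cons(e, 0), 0), cons(e, 0), a), e), m(cons(cons(e, cons(cons(a, 0), cons(0, h(a)))), 0), cons(cons(m(cons(cons(e, a), 0), a, m(cons(cons(e, e), e), cons(0, cons(0, 0)), cons(cons(e, a), 0))), m(e, a, cons(cons(a, 0), cons(0, 0)))), e), a))  →  m(e, cons(0, e), m(cons(cons(e, cons(cons(a, 0), cons(0, h(a)))), 0), cons(cons(m(cons(cons(e, a), 0), a, m(cons(cons(e, e), e), cons(0, cons(0, 0)), cons(cons(e, a), 0))), m(e, a, cons(cons(a, 0), cons(0, 0)))), e), a))   [R2 at 2.1]
2. m(e, cons(0, e), m(cons(cons(e, cons(cons(a, 0), cons(0, h(a)))), 0), cons(cons(m(cons(cons(e, a), 0), a, m(cons(cons(e, e), e), cons(0, cons(0, 0)), cons(cons(e, a), 0))), m(e, a, cons(cons(a, 0), cons(0, 0)))), e), a))  →  m(e, cons(0, e), cons(cons(a, 0), cons(0, h(a))))   [R2 at 3]
3. m(e, cons(0, e), cons(cons(a, 0), cons(0, h(a))))  →  0   [R4 at ε]

Reduce t₂ = cons(cons(cons(e, a), m(cons(cons(e, e), e), cons(a, cons(0, cons(cons(a, e), cons(a, h(a))))), cons(cons(e, a), cons(a, 0)))), cons(a, e)):
1. cons(cons(cons(e, a), m(cons(cons(e, e), e), cons(a, cons(0, cons(cons(a, e), cons(a, h(a))))), cons(cons(e, a), cons(a, 0)))), cons(a, e))  →  cons(cons(cons(e, a), cons(a, cons(e, a))), cons(a, e))   [R6 at 1.2]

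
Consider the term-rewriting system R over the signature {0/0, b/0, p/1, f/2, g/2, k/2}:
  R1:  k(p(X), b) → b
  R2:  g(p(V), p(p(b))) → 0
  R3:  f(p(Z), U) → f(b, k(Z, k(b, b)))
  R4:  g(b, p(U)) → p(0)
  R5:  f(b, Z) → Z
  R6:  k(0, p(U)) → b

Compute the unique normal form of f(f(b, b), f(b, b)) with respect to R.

b

1. f(f(b, b), f(b, b))  →  f(b, f(b, b))   [R5 at 1]
2. f(b, f(b, b))  →  f(b, b)   [R5 at ε]
3. f(b, b)  →  b   [R5 at ε]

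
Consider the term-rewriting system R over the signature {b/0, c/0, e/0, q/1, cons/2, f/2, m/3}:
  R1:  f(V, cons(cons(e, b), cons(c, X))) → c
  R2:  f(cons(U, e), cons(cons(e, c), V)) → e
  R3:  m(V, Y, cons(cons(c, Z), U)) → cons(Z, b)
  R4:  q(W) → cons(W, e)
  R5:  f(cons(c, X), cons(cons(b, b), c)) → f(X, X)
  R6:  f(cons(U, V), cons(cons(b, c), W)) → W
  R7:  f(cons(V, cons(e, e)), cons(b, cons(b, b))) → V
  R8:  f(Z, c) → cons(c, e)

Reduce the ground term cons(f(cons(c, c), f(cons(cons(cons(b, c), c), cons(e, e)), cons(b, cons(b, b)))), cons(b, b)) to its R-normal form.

1. cons(f(cons(c, c), f(cons(cons(cons(b, c), c), cons(e, e)), cons(b, cons(b, b)))), cons(b, b))  →  cons(f(cons(c, c), cons(cons(b, c), c)), cons(b, b))   [R7 at 1.2]
2. cons(f(cons(c, c), cons(cons(b, c), c)), cons(b, b))  →  cons(c, cons(b, b))   [R6 at 1]

cons(c, cons(b, b))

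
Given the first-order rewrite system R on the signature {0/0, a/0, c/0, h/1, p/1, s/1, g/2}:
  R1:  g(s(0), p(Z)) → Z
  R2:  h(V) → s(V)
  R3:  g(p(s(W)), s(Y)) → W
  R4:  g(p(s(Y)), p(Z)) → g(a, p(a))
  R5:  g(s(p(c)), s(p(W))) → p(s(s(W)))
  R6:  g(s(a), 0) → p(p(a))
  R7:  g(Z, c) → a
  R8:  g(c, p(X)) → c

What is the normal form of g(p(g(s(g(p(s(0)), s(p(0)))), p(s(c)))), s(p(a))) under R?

1. g(p(g(s(g(p(s(0)), s(p(0)))), p(s(c)))), s(p(a)))  →  g(p(g(s(0), p(s(c)))), s(p(a)))   [R3 at 1.1.1.1]
2. g(p(g(s(0), p(s(c)))), s(p(a)))  →  g(p(s(c)), s(p(a)))   [R1 at 1.1]
3. g(p(s(c)), s(p(a)))  →  c   [R3 at ε]

c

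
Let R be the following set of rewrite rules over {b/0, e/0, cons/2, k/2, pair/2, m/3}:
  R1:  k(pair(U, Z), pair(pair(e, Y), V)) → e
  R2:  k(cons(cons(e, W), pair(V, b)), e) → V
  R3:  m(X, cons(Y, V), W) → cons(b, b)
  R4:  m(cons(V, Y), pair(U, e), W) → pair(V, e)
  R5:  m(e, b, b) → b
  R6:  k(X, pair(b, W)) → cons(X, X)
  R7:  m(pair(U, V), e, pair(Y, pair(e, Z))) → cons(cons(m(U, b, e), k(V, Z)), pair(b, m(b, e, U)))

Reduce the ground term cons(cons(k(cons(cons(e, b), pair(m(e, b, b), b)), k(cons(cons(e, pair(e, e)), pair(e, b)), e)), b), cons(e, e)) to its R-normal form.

1. cons(cons(k(cons(cons(e, b), pair(m(e, b, b), b)), k(cons(cons(e, pair(e, e)), pair(e, b)), e)), b), cons(e, e))  →  cons(cons(k(cons(cons(e, b), pair(b, b)), k(cons(cons(e, pair(e, e)), pair(e, b)), e)), b), cons(e, e))   [R5 at 1.1.1.2.1]
2. cons(cons(k(cons(cons(e, b), pair(b, b)), k(cons(cons(e, pair(e, e)), pair(e, b)), e)), b), cons(e, e))  →  cons(cons(k(cons(cons(e, b), pair(b, b)), e), b), cons(e, e))   [R2 at 1.1.2]
3. cons(cons(k(cons(cons(e, b), pair(b, b)), e), b), cons(e, e))  →  cons(cons(b, b), cons(e, e))   [R2 at 1.1]

cons(cons(b, b), cons(e, e))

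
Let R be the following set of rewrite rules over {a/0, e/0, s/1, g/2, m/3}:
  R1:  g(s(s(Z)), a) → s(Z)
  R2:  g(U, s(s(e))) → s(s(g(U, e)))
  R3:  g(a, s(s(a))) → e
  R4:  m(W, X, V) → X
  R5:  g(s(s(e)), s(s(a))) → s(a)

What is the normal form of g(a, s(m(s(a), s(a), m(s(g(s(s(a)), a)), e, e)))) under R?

1. g(a, s(m(s(a), s(a), m(s(g(s(s(a)), a)), e, e))))  →  g(a, s(s(a)))   [R4 at 2.1]
2. g(a, s(s(a)))  →  e   [R3 at ε]

e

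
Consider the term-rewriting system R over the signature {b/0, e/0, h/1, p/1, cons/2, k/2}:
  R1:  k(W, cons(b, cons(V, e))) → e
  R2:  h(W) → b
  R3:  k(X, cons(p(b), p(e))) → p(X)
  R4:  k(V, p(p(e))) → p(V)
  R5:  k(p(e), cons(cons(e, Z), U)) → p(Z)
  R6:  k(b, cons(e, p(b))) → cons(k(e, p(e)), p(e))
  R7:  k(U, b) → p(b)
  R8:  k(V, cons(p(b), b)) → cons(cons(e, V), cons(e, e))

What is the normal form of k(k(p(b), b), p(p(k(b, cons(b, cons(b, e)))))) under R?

p(p(b))

1. k(k(p(b), b), p(p(k(b, cons(b, cons(b, e))))))  →  k(p(b), p(p(k(b, cons(b, cons(b, e))))))   [R7 at 1]
2. k(p(b), p(p(k(b, cons(b, cons(b, e))))))  →  k(p(b), p(p(e)))   [R1 at 2.1.1]
3. k(p(b), p(p(e)))  →  p(p(b))   [R4 at ε]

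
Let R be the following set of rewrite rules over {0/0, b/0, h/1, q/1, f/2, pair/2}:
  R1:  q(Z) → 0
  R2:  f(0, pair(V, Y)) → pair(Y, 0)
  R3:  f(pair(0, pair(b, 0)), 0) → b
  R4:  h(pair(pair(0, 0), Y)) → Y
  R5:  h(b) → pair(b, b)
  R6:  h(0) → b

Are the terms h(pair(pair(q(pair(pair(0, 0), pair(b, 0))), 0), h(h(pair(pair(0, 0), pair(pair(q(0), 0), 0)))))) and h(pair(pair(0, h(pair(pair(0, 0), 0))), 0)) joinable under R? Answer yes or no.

Reduce t₁ = h(pair(pair(q(pair(pair(0, 0), pair(b, 0))), 0), h(h(pair(pair(0, 0), pair(pair(q(0), 0), 0)))))):
1. h(pair(pair(q(pair(pair(0, 0), pair(b, 0))), 0), h(h(pair(pair(0, 0), pair(pair(q(0), 0), 0))))))  →  h(pair(pair(0, 0), h(h(pair(pair(0, 0), pair(pair(q(0), 0), 0))))))   [R1 at 1.1.1]
2. h(pair(pair(0, 0), h(h(pair(pair(0, 0), pair(pair(q(0), 0), 0))))))  →  h(h(pair(pair(0, 0), pair(pair(q(0), 0), 0))))   [R4 at ε]
3. h(h(pair(pair(0, 0), pair(pair(q(0), 0), 0))))  →  h(pair(pair(q(0), 0), 0))   [R4 at 1]
4. h(pair(pair(q(0), 0), 0))  →  h(pair(pair(0, 0), 0))   [R1 at 1.1.1]
5. h(pair(pair(0, 0), 0))  →  0   [R4 at ε]

Reduce t₂ = h(pair(pair(0, h(pair(pair(0, 0), 0))), 0)):
1. h(pair(pair(0, h(pair(pair(0, 0), 0))), 0))  →  h(pair(pair(0, 0), 0))   [R4 at 1.1.2]
2. h(pair(pair(0, 0), 0))  →  0   [R4 at ε]

yes — NF(t₁) = 0, NF(t₂) = 0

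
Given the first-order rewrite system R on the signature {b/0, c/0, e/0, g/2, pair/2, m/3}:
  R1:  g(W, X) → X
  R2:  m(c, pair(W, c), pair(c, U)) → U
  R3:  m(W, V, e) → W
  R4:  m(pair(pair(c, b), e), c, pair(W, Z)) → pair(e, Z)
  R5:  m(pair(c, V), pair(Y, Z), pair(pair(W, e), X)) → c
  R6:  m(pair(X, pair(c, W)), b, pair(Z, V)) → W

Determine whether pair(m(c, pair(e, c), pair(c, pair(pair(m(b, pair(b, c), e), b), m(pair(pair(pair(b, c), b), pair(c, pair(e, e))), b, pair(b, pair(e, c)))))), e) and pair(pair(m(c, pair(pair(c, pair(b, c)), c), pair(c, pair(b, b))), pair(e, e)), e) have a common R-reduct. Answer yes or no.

yes — NF(t₁) = pair(pair(pair(b, b), pair(e, e)), e), NF(t₂) = pair(pair(pair(b, b), pair(e, e)), e)

Reduce t₁ = pair(m(c, pair(e, c), pair(c, pair(pair(m(b, pair(b, c), e), b), m(pair(pair(pair(b, c), b), pair(c, pair(e, e))), b, pair(b, pair(e, c)))))), e):
1. pair(m(c, pair(e, c), pair(c, pair(pair(m(b, pair(b, c), e), b), m(pair(pair(pair(b, c), b), pair(c, pair(e, e))), b, pair(b, pair(e, c)))))), e)  →  pair(pair(pair(m(b, pair(b, c), e), b), m(pair(pair(pair(b, c), b), pair(c, pair(e, e))), b, pair(b, pair(e, c)))), e)   [R2 at 1]
2. pair(pair(pair(m(b, pair(b, c), e), b), m(pair(pair(pair(b, c), b), pair(c, pair(e, e))), b, pair(b, pair(e, c)))), e)  →  pair(pair(pair(b, b), m(pair(pair(pair(b, c), b), pair(c, pair(e, e))), b, pair(b, pair(e, c)))), e)   [R3 at 1.1.1]
3. pair(pair(pair(b, b), m(pair(pair(pair(b, c), b), pair(c, pair(e, e))), b, pair(b, pair(e, c)))), e)  →  pair(pair(pair(b, b), pair(e, e)), e)   [R6 at 1.2]

Reduce t₂ = pair(pair(m(c, pair(pair(c, pair(b, c)), c), pair(c, pair(b, b))), pair(e, e)), e):
1. pair(pair(m(c, pair(pair(c, pair(b, c)), c), pair(c, pair(b, b))), pair(e, e)), e)  →  pair(pair(pair(b, b), pair(e, e)), e)   [R2 at 1.1]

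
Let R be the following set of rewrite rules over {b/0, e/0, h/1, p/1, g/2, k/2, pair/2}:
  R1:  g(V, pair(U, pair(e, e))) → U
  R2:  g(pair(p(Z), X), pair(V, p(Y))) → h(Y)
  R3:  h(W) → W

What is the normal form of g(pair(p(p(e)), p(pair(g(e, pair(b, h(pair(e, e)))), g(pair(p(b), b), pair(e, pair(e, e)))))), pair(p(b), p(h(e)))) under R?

1. g(pair(p(p(e)), p(pair(g(e, pair(b, h(pair(e, e)))), g(pair(p(b), b), pair(e, pair(e, e)))))), pair(p(b), p(h(e))))  →  h(h(e))   [R2 at ε]
2. h(h(e))  →  h(e)   [R3 at ε]
3. h(e)  →  e   [R3 at ε]

e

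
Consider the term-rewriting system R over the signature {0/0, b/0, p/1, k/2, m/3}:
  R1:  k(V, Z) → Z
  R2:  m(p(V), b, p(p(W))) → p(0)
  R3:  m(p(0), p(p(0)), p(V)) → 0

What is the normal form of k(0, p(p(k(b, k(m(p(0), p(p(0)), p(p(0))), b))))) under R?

p(p(b))

1. k(0, p(p(k(b, k(m(p(0), p(p(0)), p(p(0))), b)))))  →  p(p(k(b, k(m(p(0), p(p(0)), p(p(0))), b))))   [R1 at ε]
2. p(p(k(b, k(m(p(0), p(p(0)), p(p(0))), b))))  →  p(p(k(m(p(0), p(p(0)), p(p(0))), b)))   [R1 at 1.1]
3. p(p(k(m(p(0), p(p(0)), p(p(0))), b)))  →  p(p(b))   [R1 at 1.1]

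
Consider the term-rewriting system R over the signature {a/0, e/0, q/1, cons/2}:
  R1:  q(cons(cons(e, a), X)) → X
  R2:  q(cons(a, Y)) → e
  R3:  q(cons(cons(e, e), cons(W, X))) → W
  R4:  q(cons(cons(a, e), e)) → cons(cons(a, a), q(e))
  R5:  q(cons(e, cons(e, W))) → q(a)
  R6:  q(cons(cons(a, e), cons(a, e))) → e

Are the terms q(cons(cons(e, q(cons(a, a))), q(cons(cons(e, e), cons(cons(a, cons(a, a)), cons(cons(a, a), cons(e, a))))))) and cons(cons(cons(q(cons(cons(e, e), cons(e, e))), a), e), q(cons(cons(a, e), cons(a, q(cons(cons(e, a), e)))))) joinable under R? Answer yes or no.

Reduce t₁ = q(cons(cons(e, q(cons(a, a))), q(cons(cons(e, e), cons(cons(a, cons(a, a)), cons(cons(a, a), cons(e, a))))))):
1. q(cons(cons(e, q(cons(a, a))), q(cons(cons(e, e), cons(cons(a, cons(a, a)), cons(cons(a, a), cons(e, a)))))))  →  q(cons(cons(e, e), q(cons(cons(e, e), cons(cons(a, cons(a, a)), cons(cons(a, a), cons(e, a)))))))   [R2 at 1.1.2]
2. q(cons(cons(e, e), q(cons(cons(e, e), cons(cons(a, cons(a, a)), cons(cons(a, a), cons(e, a)))))))  →  q(cons(cons(e, e), cons(a, cons(a, a))))   [R3 at 1.2]
3. q(cons(cons(e, e), cons(a, cons(a, a))))  →  a   [R3 at ε]

Reduce t₂ = cons(cons(cons(q(cons(cons(e, e), cons(e, e))), a), e), q(cons(cons(a, e), cons(a, q(cons(cons(e, a), e)))))):
1. cons(cons(cons(q(cons(cons(e, e), cons(e, e))), a), e), q(cons(cons(a, e), cons(a, q(cons(cons(e, a), e))))))  →  cons(cons(cons(e, a), e), q(cons(cons(a, e), cons(a, q(cons(cons(e, a), e))))))   [R3 at 1.1.1]
2. cons(cons(cons(e, a), e), q(cons(cons(a, e), cons(a, q(cons(cons(e, a), e))))))  →  cons(cons(cons(e, a), e), q(cons(cons(a, e), cons(a, e))))   [R1 at 2.1.2.2]
3. cons(cons(cons(e, a), e), q(cons(cons(a, e), cons(a, e))))  →  cons(cons(cons(e, a), e), e)   [R6 at 2]

no — NF(t₁) = a, NF(t₂) = cons(cons(cons(e, a), e), e)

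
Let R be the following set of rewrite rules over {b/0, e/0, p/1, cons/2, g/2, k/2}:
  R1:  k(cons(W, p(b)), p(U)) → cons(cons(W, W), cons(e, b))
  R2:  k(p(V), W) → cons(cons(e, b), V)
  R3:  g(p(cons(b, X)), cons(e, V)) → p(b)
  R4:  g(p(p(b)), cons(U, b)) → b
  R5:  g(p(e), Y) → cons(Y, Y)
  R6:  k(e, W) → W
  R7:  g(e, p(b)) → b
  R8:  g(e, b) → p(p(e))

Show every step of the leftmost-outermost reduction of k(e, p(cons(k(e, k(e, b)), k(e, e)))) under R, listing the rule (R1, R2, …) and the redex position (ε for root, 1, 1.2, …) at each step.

p(cons(b, e))

1. k(e, p(cons(k(e, k(e, b)), k(e, e))))  →  p(cons(k(e, k(e, b)), k(e, e)))   [R6 at ε]
2. p(cons(k(e, k(e, b)), k(e, e)))  →  p(cons(k(e, b), k(e, e)))   [R6 at 1.1]
3. p(cons(k(e, b), k(e, e)))  →  p(cons(b, k(e, e)))   [R6 at 1.1]
4. p(cons(b, k(e, e)))  →  p(cons(b, e))   [R6 at 1.2]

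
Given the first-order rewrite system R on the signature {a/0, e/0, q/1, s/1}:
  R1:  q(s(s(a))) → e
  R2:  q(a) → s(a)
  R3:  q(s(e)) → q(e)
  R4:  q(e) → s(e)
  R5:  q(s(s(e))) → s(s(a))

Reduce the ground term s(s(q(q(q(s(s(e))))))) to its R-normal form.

s(s(s(e)))

1. s(s(q(q(q(s(s(e)))))))  →  s(s(q(q(s(s(a))))))   [R5 at 1.1.1.1]
2. s(s(q(q(s(s(a))))))  →  s(s(q(e)))   [R1 at 1.1.1]
3. s(s(q(e)))  →  s(s(s(e)))   [R4 at 1.1]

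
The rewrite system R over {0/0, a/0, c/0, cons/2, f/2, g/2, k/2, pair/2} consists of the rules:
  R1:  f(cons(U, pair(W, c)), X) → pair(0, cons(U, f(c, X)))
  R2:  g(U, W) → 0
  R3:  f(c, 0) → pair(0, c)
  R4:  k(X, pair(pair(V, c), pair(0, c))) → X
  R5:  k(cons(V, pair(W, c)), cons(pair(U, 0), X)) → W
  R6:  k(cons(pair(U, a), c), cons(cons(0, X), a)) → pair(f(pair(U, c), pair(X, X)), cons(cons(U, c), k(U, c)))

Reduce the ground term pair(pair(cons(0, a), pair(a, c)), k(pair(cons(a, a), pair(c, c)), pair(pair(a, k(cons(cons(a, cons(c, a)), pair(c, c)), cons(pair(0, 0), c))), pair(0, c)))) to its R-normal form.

pair(pair(cons(0, a), pair(a, c)), pair(cons(a, a), pair(c, c)))

1. pair(pair(cons(0, a), pair(a, c)), k(pair(cons(a, a), pair(c, c)), pair(pair(a, k(cons(cons(a, cons(c, a)), pair(c, c)), cons(pair(0, 0), c))), pair(0, c))))  →  pair(pair(cons(0, a), pair(a, c)), k(pair(cons(a, a), pair(c, c)), pair(pair(a, c), pair(0, c))))   [R5 at 2.2.1.2]
2. pair(pair(cons(0, a), pair(a, c)), k(pair(cons(a, a), pair(c, c)), pair(pair(a, c), pair(0, c))))  →  pair(pair(cons(0, a), pair(a, c)), pair(cons(a, a), pair(c, c)))   [R4 at 2]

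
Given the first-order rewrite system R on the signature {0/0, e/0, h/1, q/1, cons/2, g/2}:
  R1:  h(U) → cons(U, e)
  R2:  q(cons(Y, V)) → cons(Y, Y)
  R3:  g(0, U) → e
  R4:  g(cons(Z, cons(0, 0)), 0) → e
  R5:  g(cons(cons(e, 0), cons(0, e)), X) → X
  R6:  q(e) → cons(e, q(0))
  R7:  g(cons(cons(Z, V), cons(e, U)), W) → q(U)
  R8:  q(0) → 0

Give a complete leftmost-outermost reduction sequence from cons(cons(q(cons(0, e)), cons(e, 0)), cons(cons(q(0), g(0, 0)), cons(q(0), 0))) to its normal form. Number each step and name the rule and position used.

1. cons(cons(q(cons(0, e)), cons(e, 0)), cons(cons(q(0), g(0, 0)), cons(q(0), 0)))  →  cons(cons(cons(0, 0), cons(e, 0)), cons(cons(q(0), g(0, 0)), cons(q(0), 0)))   [R2 at 1.1]
2. cons(cons(cons(0, 0), cons(e, 0)), cons(cons(q(0), g(0, 0)), cons(q(0), 0)))  →  cons(cons(cons(0, 0), cons(e, 0)), cons(cons(0, g(0, 0)), cons(q(0), 0)))   [R8 at 2.1.1]
3. cons(cons(cons(0, 0), cons(e, 0)), cons(cons(0, g(0, 0)), cons(q(0), 0)))  →  cons(cons(cons(0, 0), cons(e, 0)), cons(cons(0, e), cons(q(0), 0)))   [R3 at 2.1.2]
4. cons(cons(cons(0, 0), cons(e, 0)), cons(cons(0, e), cons(q(0), 0)))  →  cons(cons(cons(0, 0), cons(e, 0)), cons(cons(0, e), cons(0, 0)))   [R8 at 2.2.1]

cons(cons(cons(0, 0), cons(e, 0)), cons(cons(0, e), cons(0, 0)))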